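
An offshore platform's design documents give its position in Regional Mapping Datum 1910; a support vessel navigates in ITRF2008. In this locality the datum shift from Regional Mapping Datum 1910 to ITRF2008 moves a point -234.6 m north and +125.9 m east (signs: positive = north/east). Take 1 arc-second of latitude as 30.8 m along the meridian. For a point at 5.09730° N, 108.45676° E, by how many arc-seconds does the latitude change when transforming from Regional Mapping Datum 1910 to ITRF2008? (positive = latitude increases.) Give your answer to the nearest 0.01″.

1″ of latitude = 30.80 m, so Δφ = -234.6 / 30.80 = -7.617″.

Δφ = -7.62″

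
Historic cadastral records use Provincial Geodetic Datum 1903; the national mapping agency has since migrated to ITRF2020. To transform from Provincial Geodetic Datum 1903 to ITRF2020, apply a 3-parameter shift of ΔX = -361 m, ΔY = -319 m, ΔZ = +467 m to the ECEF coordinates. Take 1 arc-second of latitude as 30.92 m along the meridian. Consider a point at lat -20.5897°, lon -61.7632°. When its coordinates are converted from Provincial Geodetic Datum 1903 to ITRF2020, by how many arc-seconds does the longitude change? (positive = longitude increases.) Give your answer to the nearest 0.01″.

Δλ = -16.20″

sin φ = -0.351673, cos φ = 0.936123, sin λ = -0.881000, cos λ = 0.473117.
East component: ΔE = −sin λ·ΔX + cos λ·ΔY = −(-0.881000)(-361) + (0.473117)(-319) = -468.97 m.
1° of latitude spans 3600 × 30.92 = 111312 m; at latitude φ, 1° of longitude spans that × cos φ = 104201.7 m, so Δλ = -468.97 / 104201.7 × 3600 = -16.202″.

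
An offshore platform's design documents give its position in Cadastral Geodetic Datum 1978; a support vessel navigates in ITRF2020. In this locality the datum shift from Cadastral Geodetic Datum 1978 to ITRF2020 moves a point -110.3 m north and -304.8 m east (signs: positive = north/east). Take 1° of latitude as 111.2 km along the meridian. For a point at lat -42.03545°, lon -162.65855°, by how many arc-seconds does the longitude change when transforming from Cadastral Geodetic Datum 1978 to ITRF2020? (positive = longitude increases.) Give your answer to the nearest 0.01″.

Δλ = -13.29″

At latitude -42.03545°, cos φ = 0.742731.
1° of longitude at this latitude = 111.2 × cos φ = 82.59 km, so Δλ = -304.8 / 82591.7 = -0.0036904° = -13.286″.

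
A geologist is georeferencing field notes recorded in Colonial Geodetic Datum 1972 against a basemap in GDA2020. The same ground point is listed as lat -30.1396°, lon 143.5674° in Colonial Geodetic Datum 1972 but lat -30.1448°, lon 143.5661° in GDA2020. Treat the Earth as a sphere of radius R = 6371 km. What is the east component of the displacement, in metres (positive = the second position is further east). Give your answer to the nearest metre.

Δφ = -30.1448° − -30.1396° = -0.0052°; Δλ = 143.5661° − 143.5674° = -0.0013°.
1° along a meridian = πR/180 = 111195 m.
ΔN = Δφ × 111195 = -578.2 m; ΔE = Δλ × 111195 × cos(-30.1396°) = -0.0013 × 111195 × 0.864805 = -125.0 m.

ΔE = -125 m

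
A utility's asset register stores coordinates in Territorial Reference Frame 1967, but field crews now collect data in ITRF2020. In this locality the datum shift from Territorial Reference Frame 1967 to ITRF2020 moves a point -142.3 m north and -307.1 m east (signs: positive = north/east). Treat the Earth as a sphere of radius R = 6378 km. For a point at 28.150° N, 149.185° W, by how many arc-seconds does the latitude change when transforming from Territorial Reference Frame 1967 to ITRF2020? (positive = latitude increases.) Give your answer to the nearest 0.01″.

Δφ = -4.60″

On a sphere of radius R, 1 rad of latitude = R, so Δφ = ΔN / R = -142.3 / 6378000 = -2.2311e-05 rad = -4.602″.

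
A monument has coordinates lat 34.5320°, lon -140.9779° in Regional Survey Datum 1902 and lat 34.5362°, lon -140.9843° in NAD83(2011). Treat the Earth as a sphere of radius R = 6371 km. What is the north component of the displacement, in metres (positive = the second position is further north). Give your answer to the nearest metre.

Δφ = 34.5362° − 34.5320° = +0.0042°; Δλ = -140.9843° − -140.9779° = -0.0064°.
1° along a meridian = πR/180 = 111195 m.
ΔN = Δφ × 111195 = 467.0 m; ΔE = Δλ × 111195 × cos(34.5320°) = -0.0064 × 111195 × 0.823810 = -586.3 m.

ΔN = 467 m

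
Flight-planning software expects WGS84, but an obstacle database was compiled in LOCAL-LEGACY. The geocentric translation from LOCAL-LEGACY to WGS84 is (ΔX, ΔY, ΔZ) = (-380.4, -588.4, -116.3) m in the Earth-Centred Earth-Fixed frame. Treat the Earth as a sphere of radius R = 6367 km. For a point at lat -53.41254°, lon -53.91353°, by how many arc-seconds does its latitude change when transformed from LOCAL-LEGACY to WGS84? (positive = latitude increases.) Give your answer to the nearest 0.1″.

sin φ = -0.802948, cos φ = 0.596049, sin λ = -0.808129, cos λ = 0.589006.
North component: ΔN = −sin φ cos λ·ΔX − sin φ sin λ·ΔY + cos φ·ΔZ = −(-0.802948)(0.589006)(-380.4) − (-0.802948)(-0.808129)(-588.4) + (0.596049)(-116.3) = 132.58 m.
1° of latitude spans πR/180 = 111125 m, so Δφ = 132.58 / 111125 × 3600 = 4.295″.

Δφ = 4.3″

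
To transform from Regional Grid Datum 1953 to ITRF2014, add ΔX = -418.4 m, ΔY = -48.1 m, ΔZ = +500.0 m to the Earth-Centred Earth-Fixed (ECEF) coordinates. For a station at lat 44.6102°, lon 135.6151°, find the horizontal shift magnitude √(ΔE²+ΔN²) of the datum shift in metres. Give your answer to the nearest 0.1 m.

368.4 m

At φ = 44.6102°, λ = 135.6151°: sin φ = 0.702280, cos φ = 0.711901, sin λ = 0.699475, cos λ = -0.714657.
ΔE = −sin λ·ΔX + cos λ·ΔY = −(0.699475)·(-418.4) + (-0.714657)·(-48.1) = 327.04 m.
ΔN = −sin φ cos λ·ΔX − sin φ sin λ·ΔY + cos φ·ΔZ = −(0.702280)(-0.714657)(-418.4) − (0.702280)(0.699475)(-48.1) + (0.711901)(500.0) = 169.59 m.
Horizontal magnitude = √(ΔE² + ΔN²) = √(327.04² + 169.59²) = 368.39 m.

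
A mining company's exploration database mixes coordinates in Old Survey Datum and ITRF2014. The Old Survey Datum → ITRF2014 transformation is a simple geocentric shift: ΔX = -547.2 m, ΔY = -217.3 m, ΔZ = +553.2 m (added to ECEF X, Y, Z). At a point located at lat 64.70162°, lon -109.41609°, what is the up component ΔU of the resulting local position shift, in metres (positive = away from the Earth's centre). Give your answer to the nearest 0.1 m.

The local up (radial) axis is (cos φ cos λ, cos φ sin λ, sin φ), giving ΔU = 77.733 + 87.578 + 500.145 = 665.46 m.

ΔU = 665.5 m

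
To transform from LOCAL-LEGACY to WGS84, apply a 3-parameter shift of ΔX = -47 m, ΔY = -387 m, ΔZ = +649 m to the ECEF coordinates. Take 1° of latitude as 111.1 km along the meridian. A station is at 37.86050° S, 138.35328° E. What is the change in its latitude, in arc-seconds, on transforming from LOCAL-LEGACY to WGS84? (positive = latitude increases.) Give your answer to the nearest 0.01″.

Δφ = 12.19″

sin φ = -0.613741, cos φ = 0.789507, sin λ = 0.664536, cos λ = -0.747256.
North component: ΔN = −sin φ cos λ·ΔX − sin φ sin λ·ΔY + cos φ·ΔZ = −(-0.613741)(-0.747256)(-47) − (-0.613741)(0.664536)(-387) + (0.789507)(649) = 376.11 m.
1° of latitude spans 111100 m, so Δφ = 376.11 / 111100 × 3600 = 12.187″.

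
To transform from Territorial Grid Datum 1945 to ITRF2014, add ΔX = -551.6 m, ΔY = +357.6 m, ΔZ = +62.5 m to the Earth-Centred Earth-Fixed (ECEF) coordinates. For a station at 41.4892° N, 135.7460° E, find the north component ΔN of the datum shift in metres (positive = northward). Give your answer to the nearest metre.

The local north axis is (−sin φ cos λ, −sin φ sin λ, cos φ), giving ΔN = -261.736 − 165.320 + 46.818 = -380.24 m.

ΔN = -380 m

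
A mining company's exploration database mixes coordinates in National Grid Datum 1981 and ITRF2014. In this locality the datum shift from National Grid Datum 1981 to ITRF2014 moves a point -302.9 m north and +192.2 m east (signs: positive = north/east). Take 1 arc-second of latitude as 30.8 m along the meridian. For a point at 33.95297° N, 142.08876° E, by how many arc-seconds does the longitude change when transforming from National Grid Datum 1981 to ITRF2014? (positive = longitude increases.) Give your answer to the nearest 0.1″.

Δλ = 7.5″

At latitude 33.95297°, cos φ = 0.829496.
1″ of longitude at this latitude = 30.80 × cos φ = 25.5485 m, so Δλ = 192.2 / 25.5485 = 7.523″.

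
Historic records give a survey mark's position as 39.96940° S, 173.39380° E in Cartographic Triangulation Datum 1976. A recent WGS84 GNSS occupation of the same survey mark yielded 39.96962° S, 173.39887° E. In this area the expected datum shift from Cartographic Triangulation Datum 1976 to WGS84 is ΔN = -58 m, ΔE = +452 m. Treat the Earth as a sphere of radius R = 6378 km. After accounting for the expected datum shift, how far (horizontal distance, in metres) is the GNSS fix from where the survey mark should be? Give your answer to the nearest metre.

39 m

Observed coordinate differences: Δφ = -0.00022°, Δλ = +0.00507°.
Converting to metres (1° lat = 111317 m, cos φ = 0.766388): observed ΔN = -24.5 m, observed ΔE = 432.5 m.
Subtracting the expected shift leaves a residual of -24.5 − (-58) = 33.5 m north and 432.5 − (452) = -19.5 m east.
Residual distance = √(33.5² + (-19.5)²) = 38.8 m.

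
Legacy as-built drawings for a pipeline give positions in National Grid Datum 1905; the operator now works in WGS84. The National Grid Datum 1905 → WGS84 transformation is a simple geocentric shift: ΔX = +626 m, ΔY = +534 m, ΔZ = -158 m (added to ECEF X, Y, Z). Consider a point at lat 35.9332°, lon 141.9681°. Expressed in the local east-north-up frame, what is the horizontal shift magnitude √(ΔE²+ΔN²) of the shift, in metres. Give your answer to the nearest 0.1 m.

806.9 m

At φ = 35.9332°, λ = 141.9681°: sin φ = 0.586842, cos φ = 0.809702, sin λ = 0.616100, cos λ = -0.787668.
ΔE = −sin λ·ΔX + cos λ·ΔY = −(0.616100)·(626) + (-0.787668)·(534) = -806.29 m.
ΔN = −sin φ cos λ·ΔX − sin φ sin λ·ΔY + cos φ·ΔZ = −(0.586842)(-0.787668)(626) − (0.586842)(0.616100)(534) + (0.809702)(-158) = -31.64 m.
Horizontal magnitude = √(ΔE² + ΔN²) = √((-806.29)² + (-31.64)²) = 806.91 m.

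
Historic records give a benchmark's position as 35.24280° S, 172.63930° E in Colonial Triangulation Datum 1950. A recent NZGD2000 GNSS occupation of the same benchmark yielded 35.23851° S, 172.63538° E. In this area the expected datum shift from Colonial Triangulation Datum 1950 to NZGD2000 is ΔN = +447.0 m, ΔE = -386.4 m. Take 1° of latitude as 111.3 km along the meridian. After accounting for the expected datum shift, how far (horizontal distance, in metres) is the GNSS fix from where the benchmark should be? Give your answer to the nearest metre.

43 m

Observed coordinate differences: Δφ = +0.00429°, Δλ = -0.00392°.
Converting to metres (1° lat = 111300 m, cos φ = 0.816714): observed ΔN = 477.5 m, observed ΔE = -356.3 m.
Subtracting the expected shift leaves a residual of 477.5 − (447.0) = 30.5 m north and -356.3 − (-386.4) = 30.1 m east.
Residual distance = √(30.5² + 30.1²) = 42.8 m.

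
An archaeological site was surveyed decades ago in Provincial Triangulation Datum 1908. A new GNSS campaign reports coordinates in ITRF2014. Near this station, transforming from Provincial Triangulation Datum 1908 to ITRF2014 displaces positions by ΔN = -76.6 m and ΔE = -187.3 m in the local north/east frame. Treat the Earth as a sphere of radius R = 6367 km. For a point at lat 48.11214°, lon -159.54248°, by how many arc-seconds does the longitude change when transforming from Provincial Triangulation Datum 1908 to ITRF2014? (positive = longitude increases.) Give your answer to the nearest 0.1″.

At latitude 48.11214°, cos φ = 0.667675.
One radian of longitude at latitude φ spans R cos φ, so Δλ = ΔE / (R cos φ) = -187.3 / (6367000 × 0.667675) = -4.4059e-05 rad = -9.088″.

Δλ = -9.1″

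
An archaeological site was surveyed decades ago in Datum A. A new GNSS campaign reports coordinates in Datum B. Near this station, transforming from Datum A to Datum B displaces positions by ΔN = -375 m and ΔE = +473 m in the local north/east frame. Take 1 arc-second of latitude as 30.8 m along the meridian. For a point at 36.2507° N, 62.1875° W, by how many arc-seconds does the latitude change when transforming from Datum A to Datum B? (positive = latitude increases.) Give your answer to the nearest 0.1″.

1″ of latitude = 30.80 m, so Δφ = -375.0 / 30.80 = -12.175″.

Δφ = -12.2″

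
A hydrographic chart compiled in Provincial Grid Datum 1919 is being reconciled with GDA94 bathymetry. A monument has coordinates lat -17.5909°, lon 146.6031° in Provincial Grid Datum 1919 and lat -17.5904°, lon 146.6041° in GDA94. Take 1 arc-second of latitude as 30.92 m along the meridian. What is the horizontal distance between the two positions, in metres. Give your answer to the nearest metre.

Δφ = -17.5904° − -17.5909° = +0.0005°; Δλ = 146.6041° − 146.6031° = +0.0010°.
1° of latitude = 3600 × 30.92 = 111312 m.
ΔN = Δφ × 111312 = 55.7 m; ΔE = Δλ × 111312 × cos(-17.5909°) = +0.0010 × 111312 × 0.953239 = 106.1 m.
Distance = √(ΔE² + ΔN²) = √(106.1² + 55.7²) = 119.8 m.

120 m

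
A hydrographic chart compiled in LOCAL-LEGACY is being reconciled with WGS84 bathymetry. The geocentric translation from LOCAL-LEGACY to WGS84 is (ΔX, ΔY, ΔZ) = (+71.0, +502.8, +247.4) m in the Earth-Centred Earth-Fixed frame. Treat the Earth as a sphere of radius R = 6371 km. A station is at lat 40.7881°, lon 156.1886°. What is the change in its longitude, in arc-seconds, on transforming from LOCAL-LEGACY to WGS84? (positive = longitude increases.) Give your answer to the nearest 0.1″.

Δλ = -20.9″

sin φ = 0.653263, cos φ = 0.757131, sin λ = 0.403727, cos λ = -0.914879.
East component: ΔE = −sin λ·ΔX + cos λ·ΔY = −(0.403727)(71.0) + (-0.914879)(502.8) = -488.67 m.
1° of latitude spans πR/180 = 111195 m; at latitude φ, 1° of longitude spans that × cos φ = 84189.1 m, so Δλ = -488.67 / 84189.1 × 3600 = -20.896″.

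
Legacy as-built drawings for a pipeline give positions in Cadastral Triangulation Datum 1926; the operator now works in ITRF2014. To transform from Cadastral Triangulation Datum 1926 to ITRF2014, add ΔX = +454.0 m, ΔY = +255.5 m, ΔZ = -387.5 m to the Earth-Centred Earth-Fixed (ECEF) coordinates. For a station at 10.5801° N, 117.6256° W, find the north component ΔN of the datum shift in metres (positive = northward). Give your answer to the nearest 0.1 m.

ΔN = -300.7 m

The local north axis is (−sin φ cos λ, −sin φ sin λ, cos φ), giving ΔN = 38.653 + 41.564 − 380.912 = -300.70 m.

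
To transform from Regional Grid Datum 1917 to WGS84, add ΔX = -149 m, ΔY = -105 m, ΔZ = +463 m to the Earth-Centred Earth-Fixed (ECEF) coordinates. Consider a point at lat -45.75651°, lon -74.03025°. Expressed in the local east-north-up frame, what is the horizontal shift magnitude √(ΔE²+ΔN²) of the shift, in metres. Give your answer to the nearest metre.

404 m

The local east axis at (φ, λ) is (−sin λ, cos λ, 0), so ΔE = −sin(-74.03025°)·(-149) + cos(-74.03025°)·(-105) = -172.14 m.
The local north axis is (−sin φ cos λ, −sin φ sin λ, cos φ), giving ΔN = -29.368 + 72.317 + 323.039 = 365.99 m.
Horizontal magnitude = √(ΔE² + ΔN²) = √((-172.14)² + 365.99²) = 404.45 m.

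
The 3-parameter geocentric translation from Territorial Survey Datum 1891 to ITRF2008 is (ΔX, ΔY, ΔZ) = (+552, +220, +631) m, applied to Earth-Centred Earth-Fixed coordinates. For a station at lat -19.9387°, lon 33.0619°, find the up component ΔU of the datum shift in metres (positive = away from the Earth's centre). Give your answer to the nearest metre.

ΔU = 333 m

At φ = -19.9387°, λ = 33.0619°: sin φ = -0.341015, cos φ = 0.940058, sin λ = 0.545545, cos λ = 0.838082.
ΔU = cos φ cos λ·ΔX + cos φ sin λ·ΔY + sin φ·ΔZ = (0.940058)(0.838082)(552) + (0.940058)(0.545545)(220) + (-0.341015)(631) = 332.54 m.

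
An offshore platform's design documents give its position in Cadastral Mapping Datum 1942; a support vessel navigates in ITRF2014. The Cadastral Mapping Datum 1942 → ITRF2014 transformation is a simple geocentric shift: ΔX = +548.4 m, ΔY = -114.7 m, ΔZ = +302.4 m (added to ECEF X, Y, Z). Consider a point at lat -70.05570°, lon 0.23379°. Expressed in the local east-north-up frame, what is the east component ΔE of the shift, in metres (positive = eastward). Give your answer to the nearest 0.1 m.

ΔE = -116.9 m

The local east axis at (φ, λ) is (−sin λ, cos λ, 0), so ΔE = −sin(0.23379°)·548.4 + cos(0.23379°)·(-114.7) = -116.94 m.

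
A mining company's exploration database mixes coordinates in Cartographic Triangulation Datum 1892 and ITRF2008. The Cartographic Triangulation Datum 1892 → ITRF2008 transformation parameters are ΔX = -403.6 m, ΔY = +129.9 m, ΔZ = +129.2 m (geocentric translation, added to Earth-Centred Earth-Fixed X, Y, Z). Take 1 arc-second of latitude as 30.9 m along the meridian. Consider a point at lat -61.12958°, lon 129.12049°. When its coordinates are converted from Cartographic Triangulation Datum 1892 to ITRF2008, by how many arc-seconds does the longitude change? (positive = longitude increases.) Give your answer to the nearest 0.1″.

sin φ = -0.875714, cos φ = 0.482830, sin λ = 0.775821, cos λ = -0.630953.
East component: ΔE = −sin λ·ΔX + cos λ·ΔY = −(0.775821)(-403.6) + (-0.630953)(129.9) = 231.16 m.
1° of latitude spans 3600 × 30.90 = 111240 m; at latitude φ, 1° of longitude spans that × cos φ = 53710.0 m, so Δλ = 231.16 / 53710.0 × 3600 = 15.494″.

Δλ = 15.5″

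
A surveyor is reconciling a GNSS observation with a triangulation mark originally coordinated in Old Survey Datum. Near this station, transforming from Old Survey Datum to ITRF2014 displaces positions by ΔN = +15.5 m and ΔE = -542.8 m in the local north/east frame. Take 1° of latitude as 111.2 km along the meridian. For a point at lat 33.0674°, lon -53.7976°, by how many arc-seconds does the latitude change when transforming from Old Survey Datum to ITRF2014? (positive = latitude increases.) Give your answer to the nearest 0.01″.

1° of latitude = 111.2 km, so Δφ = 15.5 / 111200 = 0.0001394° = 0.502″.

Δφ = 0.50″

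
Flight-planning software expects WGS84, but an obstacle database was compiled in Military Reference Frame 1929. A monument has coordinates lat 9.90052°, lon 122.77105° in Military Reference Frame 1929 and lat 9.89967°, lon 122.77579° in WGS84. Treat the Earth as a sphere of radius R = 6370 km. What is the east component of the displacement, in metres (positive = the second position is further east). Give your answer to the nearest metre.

ΔE = 519 m

Δφ = 9.89967° − 9.90052° = -0.00085°; Δλ = 122.77579° − 122.77105° = +0.00474°.
1° along a meridian = πR/180 = 111177 m.
ΔN = Δφ × 111177 = -94.5 m; ΔE = Δλ × 111177 × cos(9.90052°) = +0.00474 × 111177 × 0.985108 = 519.1 m.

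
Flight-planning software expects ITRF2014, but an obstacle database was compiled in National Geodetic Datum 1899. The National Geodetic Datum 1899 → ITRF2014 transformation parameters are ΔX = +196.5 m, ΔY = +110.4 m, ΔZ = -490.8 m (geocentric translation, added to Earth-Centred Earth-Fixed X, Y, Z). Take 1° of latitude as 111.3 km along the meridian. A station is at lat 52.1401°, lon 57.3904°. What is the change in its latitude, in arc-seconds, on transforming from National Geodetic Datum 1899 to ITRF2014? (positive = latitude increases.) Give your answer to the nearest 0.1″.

sin φ = 0.789514, cos φ = 0.613733, sin λ = 0.842362, cos λ = 0.538912.
North component: ΔN = −sin φ cos λ·ΔX − sin φ sin λ·ΔY + cos φ·ΔZ = −(0.789514)(0.538912)(196.5) − (0.789514)(0.842362)(110.4) + (0.613733)(-490.8) = -458.25 m.
1° of latitude spans 111300 m, so Δφ = -458.25 / 111300 × 3600 = -14.822″.

Δφ = -14.8″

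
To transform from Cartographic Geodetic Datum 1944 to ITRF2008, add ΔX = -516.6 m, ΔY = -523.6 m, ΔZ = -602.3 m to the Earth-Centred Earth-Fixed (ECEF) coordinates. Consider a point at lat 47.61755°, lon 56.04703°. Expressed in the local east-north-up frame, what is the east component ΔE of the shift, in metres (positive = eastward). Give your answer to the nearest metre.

At φ = 47.61755°, λ = 56.04703°: sin φ = 0.738662, cos φ = 0.674076, sin λ = 0.829496, cos λ = 0.558512.
ΔE = −sin λ·ΔX + cos λ·ΔY = −(0.829496)·(-516.6) + (0.558512)·(-523.6) = 136.08 m.

ΔE = 136 m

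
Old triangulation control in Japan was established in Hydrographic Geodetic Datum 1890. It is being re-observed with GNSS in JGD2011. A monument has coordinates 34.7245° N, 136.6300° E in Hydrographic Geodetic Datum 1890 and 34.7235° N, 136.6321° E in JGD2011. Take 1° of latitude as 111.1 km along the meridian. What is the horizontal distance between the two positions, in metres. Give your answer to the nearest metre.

Δφ = 34.7235° − 34.7245° = -0.0010°; Δλ = 136.6321° − 136.6300° = +0.0021°.
ΔN = Δφ × 111100 = -111.1 m; ΔE = Δλ × 111100 × cos(34.7245°) = +0.0021 × 111100 × 0.821901 = 191.8 m.
Distance = √(ΔE² + ΔN²) = √(191.8² + (-111.1)²) = 221.6 m.

222 m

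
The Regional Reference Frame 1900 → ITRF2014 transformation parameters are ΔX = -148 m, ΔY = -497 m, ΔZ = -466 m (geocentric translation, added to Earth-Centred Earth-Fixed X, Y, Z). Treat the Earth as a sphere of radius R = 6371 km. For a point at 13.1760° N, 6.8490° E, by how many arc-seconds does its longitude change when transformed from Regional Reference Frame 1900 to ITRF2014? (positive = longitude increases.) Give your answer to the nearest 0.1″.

Δλ = -15.8″

sin φ = 0.227943, cos φ = 0.973674, sin λ = 0.119253, cos λ = 0.992864.
East component: ΔE = −sin λ·ΔX + cos λ·ΔY = −(0.119253)(-148) + (0.992864)(-497) = -475.80 m.
1° of latitude spans πR/180 = 111195 m; at latitude φ, 1° of longitude spans that × cos φ = 108267.7 m, so Δλ = -475.80 / 108267.7 × 3600 = -15.821″.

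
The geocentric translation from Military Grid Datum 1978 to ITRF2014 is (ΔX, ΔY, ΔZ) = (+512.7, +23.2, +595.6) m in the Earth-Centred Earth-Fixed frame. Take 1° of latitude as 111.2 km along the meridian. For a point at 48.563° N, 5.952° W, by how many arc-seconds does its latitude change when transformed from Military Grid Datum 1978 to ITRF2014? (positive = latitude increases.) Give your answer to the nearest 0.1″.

Δφ = 0.4″

sin φ = 0.749684, cos φ = 0.661796, sin λ = -0.103695, cos λ = 0.994609.
North component: ΔN = −sin φ cos λ·ΔX − sin φ sin λ·ΔY + cos φ·ΔZ = −(0.749684)(0.994609)(512.7) − (0.749684)(-0.103695)(23.2) + (0.661796)(595.6) = 13.68 m.
1° of latitude spans 111200 m, so Δφ = 13.68 / 111200 × 3600 = 0.443″.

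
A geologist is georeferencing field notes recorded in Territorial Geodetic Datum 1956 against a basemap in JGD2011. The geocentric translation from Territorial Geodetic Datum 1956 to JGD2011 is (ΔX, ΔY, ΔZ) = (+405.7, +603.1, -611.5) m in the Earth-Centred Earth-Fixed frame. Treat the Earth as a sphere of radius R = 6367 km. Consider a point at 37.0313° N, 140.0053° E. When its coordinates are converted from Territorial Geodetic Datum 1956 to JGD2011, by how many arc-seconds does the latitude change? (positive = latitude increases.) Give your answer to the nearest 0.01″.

Δφ = -17.31″

sin φ = 0.602251, cos φ = 0.798307, sin λ = 0.642717, cos λ = -0.766104.
North component: ΔN = −sin φ cos λ·ΔX − sin φ sin λ·ΔY + cos φ·ΔZ = −(0.602251)(-0.766104)(405.7) − (0.602251)(0.642717)(603.1) + (0.798307)(-611.5) = -534.43 m.
1° of latitude spans πR/180 = 111125 m, so Δφ = -534.43 / 111125 × 3600 = -17.313″.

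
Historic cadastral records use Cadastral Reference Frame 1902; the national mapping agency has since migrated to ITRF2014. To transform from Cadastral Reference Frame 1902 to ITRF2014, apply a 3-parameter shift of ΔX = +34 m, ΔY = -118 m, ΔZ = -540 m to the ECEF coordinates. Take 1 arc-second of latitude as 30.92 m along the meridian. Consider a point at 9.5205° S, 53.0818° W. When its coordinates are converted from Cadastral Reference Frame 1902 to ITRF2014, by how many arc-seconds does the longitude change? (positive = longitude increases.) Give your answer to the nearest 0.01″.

Δλ = -1.43″

sin φ = -0.165400, cos φ = 0.986226, sin λ = -0.799494, cos λ = 0.600674.
East component: ΔE = −sin λ·ΔX + cos λ·ΔY = −(-0.799494)(34) + (0.600674)(-118) = -43.70 m.
1° of latitude spans 3600 × 30.92 = 111312 m; at latitude φ, 1° of longitude spans that × cos φ = 109778.8 m, so Δλ = -43.70 / 109778.8 × 3600 = -1.433″.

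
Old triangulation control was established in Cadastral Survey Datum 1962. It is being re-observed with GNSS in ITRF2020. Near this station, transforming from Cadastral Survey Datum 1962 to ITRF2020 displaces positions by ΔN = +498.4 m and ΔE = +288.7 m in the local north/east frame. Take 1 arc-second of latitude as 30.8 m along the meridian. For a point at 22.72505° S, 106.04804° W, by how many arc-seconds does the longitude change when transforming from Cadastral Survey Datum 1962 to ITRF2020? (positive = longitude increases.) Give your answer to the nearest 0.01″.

Δλ = 10.16″

At latitude -22.72505°, cos φ = 0.922369.
1″ of longitude at this latitude = 30.80 × cos φ = 28.4090 m, so Δλ = 288.7 / 28.4090 = 10.162″.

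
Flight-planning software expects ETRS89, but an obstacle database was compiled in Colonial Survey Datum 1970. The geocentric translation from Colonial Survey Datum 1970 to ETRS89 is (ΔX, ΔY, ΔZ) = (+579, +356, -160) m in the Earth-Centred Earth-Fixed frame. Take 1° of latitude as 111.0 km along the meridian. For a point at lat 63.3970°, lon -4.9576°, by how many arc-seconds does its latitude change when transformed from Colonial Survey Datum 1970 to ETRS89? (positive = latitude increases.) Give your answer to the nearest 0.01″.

sin φ = 0.894131, cos φ = 0.447806, sin λ = -0.086419, cos λ = 0.996259.
North component: ΔN = −sin φ cos λ·ΔX − sin φ sin λ·ΔY + cos φ·ΔZ = −(0.894131)(0.996259)(579) − (0.894131)(-0.086419)(356) + (0.447806)(-160) = -559.91 m.
1° of latitude spans 111000 m, so Δφ = -559.91 / 111000 × 3600 = -18.159″.

Δφ = -18.16″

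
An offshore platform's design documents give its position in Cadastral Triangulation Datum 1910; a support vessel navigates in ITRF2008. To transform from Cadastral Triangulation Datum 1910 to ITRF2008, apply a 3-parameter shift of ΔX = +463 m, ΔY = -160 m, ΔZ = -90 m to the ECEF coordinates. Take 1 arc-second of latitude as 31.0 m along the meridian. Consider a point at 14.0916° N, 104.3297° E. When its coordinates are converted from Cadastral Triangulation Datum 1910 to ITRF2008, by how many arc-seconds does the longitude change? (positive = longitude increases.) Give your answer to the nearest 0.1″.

sin φ = 0.243473, cos φ = 0.969908, sin λ = 0.968888, cos λ = -0.247501.
East component: ΔE = −sin λ·ΔX + cos λ·ΔY = −(0.968888)(463) + (-0.247501)(-160) = -408.99 m.
1° of latitude spans 3600 × 31.00 = 111600 m; at latitude φ, 1° of longitude spans that × cos φ = 108241.7 m, so Δλ = -408.99 / 108241.7 × 3600 = -13.603″.

Δλ = -13.6″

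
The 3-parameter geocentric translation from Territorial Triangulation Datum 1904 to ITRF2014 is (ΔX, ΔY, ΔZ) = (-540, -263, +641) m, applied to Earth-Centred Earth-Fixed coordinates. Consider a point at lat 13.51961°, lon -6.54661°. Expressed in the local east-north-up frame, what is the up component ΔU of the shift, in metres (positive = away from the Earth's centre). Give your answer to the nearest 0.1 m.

ΔU = -342.6 m

The local up (radial) axis is (cos φ cos λ, cos φ sin λ, sin φ), giving ΔU = -521.613 + 29.154 + 149.852 = -342.61 m.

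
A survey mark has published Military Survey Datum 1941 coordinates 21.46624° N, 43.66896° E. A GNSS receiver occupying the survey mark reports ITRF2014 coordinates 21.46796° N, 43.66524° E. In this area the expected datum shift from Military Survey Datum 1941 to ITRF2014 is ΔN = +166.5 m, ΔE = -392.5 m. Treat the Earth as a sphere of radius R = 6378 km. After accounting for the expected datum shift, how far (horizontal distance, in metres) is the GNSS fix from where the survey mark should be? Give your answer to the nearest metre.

26 m

Observed coordinate differences: Δφ = +0.00172°, Δλ = -0.00372°.
Converting to metres (1° lat = 111317 m, cos φ = 0.930633): observed ΔN = 191.5 m, observed ΔE = -385.4 m.
Subtracting the expected shift leaves a residual of 191.5 − (166.5) = 25.0 m north and -385.4 − (-392.5) = 7.1 m east.
Residual distance = √(25.0² + 7.1²) = 26.0 m.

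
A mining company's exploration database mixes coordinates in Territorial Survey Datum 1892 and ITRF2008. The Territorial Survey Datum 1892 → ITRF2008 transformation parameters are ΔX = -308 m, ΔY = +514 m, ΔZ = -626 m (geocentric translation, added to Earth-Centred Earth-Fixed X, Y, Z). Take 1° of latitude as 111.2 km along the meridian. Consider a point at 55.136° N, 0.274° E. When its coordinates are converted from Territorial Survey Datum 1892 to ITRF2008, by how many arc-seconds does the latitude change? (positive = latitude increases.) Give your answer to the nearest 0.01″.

sin φ = 0.820511, cos φ = 0.571630, sin λ = 0.004782, cos λ = 0.999989.
North component: ΔN = −sin φ cos λ·ΔX − sin φ sin λ·ΔY + cos φ·ΔZ = −(0.820511)(0.999989)(-308) − (0.820511)(0.004782)(514) + (0.571630)(-626) = -107.14 m.
1° of latitude spans 111200 m, so Δφ = -107.14 / 111200 × 3600 = -3.469″.

Δφ = -3.47″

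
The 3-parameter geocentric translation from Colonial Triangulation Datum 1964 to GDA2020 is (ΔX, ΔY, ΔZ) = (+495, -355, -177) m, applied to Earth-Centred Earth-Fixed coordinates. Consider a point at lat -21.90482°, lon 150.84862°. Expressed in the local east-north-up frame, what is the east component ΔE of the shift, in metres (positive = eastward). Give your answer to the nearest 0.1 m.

ΔE = 68.9 m

At φ = -21.90482°, λ = 150.84862°: sin φ = -0.373066, cos φ = 0.927805, sin λ = 0.487119, cos λ = -0.873336.
ΔE = −sin λ·ΔX + cos λ·ΔY = −(0.487119)·(495) + (-0.873336)·(-355) = 68.91 m.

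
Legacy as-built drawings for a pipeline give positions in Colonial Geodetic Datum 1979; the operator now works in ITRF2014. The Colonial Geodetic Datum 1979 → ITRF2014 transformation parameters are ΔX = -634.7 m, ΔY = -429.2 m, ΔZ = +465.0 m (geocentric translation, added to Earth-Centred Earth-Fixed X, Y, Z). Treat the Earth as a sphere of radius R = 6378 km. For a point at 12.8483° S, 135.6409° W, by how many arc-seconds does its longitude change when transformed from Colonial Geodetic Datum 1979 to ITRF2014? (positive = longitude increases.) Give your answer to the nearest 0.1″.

Δλ = -4.5″

sin φ = -0.222370, cos φ = 0.974962, sin λ = -0.699153, cos λ = -0.714972.
East component: ΔE = −sin λ·ΔX + cos λ·ΔY = −(-0.699153)(-634.7) + (-0.714972)(-429.2) = -136.89 m.
1° of latitude spans πR/180 = 111317 m; at latitude φ, 1° of longitude spans that × cos φ = 108530.0 m, so Δλ = -136.89 / 108530.0 × 3600 = -4.541″.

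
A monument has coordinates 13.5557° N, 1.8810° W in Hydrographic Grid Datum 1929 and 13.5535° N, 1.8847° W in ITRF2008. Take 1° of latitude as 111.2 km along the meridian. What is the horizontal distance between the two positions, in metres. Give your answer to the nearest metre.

469 m

Δφ = 13.5535° − 13.5557° = -0.0022°; Δλ = -1.8847° − -1.8810° = -0.0037°.
ΔN = Δφ × 111200 = -244.6 m; ΔE = Δλ × 111200 × cos(13.5557°) = -0.0037 × 111200 × 0.972143 = -400.0 m.
Distance = √(ΔE² + ΔN²) = √((-400.0)² + (-244.6)²) = 468.9 m.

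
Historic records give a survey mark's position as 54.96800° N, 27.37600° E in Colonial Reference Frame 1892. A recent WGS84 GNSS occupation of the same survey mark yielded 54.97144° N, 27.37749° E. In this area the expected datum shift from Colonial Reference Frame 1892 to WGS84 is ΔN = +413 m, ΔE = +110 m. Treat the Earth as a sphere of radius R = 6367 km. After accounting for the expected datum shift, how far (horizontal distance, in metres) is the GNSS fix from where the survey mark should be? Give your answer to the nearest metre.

Observed coordinate differences: Δφ = +0.00344°, Δλ = +0.00149°.
Converting to metres (1° lat = 111125 m, cos φ = 0.574034): observed ΔN = 382.3 m, observed ΔE = 95.0 m.
Subtracting the expected shift leaves a residual of 382.3 − (413) = -30.7 m north and 95.0 − (110) = -15.0 m east.
Residual distance = √((-30.7)² + (-15.0)²) = 34.2 m.

34 m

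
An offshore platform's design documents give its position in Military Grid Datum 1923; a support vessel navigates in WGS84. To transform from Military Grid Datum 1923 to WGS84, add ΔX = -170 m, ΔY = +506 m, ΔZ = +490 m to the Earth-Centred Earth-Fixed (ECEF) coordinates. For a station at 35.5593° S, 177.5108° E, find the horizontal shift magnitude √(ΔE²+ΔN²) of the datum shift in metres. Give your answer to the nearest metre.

713 m

At φ = -35.5593°, λ = 177.5108°: sin φ = -0.581545, cos φ = 0.813514, sin λ = 0.043431, cos λ = -0.999056.
ΔE = −sin λ·ΔX + cos λ·ΔY = −(0.043431)·(-170) + (-0.999056)·(506) = -498.14 m.
ΔN = −sin φ cos λ·ΔX − sin φ sin λ·ΔY + cos φ·ΔZ = −(-0.581545)(-0.999056)(-170) − (-0.581545)(0.043431)(506) + (0.813514)(490) = 510.17 m.
Horizontal magnitude = √(ΔE² + ΔN²) = √((-498.14)² + 510.17²) = 713.03 m.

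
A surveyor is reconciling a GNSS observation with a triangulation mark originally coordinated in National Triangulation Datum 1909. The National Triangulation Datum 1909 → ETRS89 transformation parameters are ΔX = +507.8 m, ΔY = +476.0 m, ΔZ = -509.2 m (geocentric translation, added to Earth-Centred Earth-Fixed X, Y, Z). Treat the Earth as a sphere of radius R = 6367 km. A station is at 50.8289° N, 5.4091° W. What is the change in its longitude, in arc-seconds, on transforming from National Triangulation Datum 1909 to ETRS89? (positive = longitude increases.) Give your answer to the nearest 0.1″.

sin φ = 0.775263, cos φ = 0.631638, sin λ = -0.094266, cos λ = 0.995547.
East component: ΔE = −sin λ·ΔX + cos λ·ΔY = −(-0.094266)(507.8) + (0.995547)(476.0) = 521.75 m.
1° of latitude spans πR/180 = 111125 m; at latitude φ, 1° of longitude spans that × cos φ = 70190.9 m, so Δλ = 521.75 / 70190.9 × 3600 = 26.760″.

Δλ = 26.8″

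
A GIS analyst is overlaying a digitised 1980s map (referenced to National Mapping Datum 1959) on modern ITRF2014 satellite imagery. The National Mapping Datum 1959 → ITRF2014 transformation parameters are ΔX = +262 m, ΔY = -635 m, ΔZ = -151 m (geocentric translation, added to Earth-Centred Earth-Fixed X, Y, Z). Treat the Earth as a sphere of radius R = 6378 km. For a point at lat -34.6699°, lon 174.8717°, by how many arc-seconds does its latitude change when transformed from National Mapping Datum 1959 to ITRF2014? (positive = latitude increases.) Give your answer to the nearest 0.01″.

Δφ = -9.86″

sin φ = -0.568848, cos φ = 0.822443, sin λ = 0.089386, cos λ = -0.995997.
North component: ΔN = −sin φ cos λ·ΔX − sin φ sin λ·ΔY + cos φ·ΔZ = −(-0.568848)(-0.995997)(262) − (-0.568848)(0.089386)(-635) + (0.822443)(-151) = -304.92 m.
1° of latitude spans πR/180 = 111317 m, so Δφ = -304.92 / 111317 × 3600 = -9.861″.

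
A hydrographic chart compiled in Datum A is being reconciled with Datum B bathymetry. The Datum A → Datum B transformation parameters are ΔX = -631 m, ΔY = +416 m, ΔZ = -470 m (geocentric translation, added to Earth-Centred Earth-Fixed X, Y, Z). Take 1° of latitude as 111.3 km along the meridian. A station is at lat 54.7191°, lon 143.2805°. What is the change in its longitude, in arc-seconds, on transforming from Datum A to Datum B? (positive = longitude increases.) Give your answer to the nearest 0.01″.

sin φ = 0.816330, cos φ = 0.577586, sin λ = 0.597898, cos λ = -0.801572.
East component: ΔE = −sin λ·ΔX + cos λ·ΔY = −(0.597898)(-631) + (-0.801572)(416) = 43.82 m.
1° of latitude spans 111300 m; at latitude φ, 1° of longitude spans that × cos φ = 64285.3 m, so Δλ = 43.82 / 64285.3 × 3600 = 2.454″.

Δλ = 2.45″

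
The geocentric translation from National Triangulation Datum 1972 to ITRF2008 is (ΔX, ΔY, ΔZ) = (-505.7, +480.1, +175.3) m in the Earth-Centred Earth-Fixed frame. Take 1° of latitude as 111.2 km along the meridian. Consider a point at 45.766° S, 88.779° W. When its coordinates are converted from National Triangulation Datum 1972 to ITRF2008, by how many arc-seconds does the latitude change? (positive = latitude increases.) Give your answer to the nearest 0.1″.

Δφ = -7.4″

sin φ = -0.716497, cos φ = 0.697590, sin λ = -0.999773, cos λ = 0.021309.
North component: ΔN = −sin φ cos λ·ΔX − sin φ sin λ·ΔY + cos φ·ΔZ = −(-0.716497)(0.021309)(-505.7) − (-0.716497)(-0.999773)(480.1) + (0.697590)(175.3) = -229.35 m.
1° of latitude spans 111200 m, so Δφ = -229.35 / 111200 × 3600 = -7.425″.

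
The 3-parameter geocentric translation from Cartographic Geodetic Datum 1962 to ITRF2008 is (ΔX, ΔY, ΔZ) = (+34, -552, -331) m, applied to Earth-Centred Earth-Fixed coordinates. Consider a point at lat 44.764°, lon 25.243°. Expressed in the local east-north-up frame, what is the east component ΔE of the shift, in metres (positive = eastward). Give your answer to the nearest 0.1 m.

At φ = 44.764°, λ = 25.243°: sin φ = 0.704188, cos φ = 0.710013, sin λ = 0.426458, cos λ = 0.904507.
ΔE = −sin λ·ΔX + cos λ·ΔY = −(0.426458)·(34) + (0.904507)·(-552) = -513.79 m.

ΔE = -513.8 m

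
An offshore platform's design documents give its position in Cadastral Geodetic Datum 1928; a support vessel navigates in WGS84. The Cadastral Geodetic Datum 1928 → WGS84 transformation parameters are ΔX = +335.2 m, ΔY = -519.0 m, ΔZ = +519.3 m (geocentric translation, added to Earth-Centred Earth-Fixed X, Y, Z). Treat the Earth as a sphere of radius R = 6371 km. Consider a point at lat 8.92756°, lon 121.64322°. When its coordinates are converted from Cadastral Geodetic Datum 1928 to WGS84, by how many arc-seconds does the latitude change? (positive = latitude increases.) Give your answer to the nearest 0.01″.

sin φ = 0.155186, cos φ = 0.987885, sin λ = 0.851331, cos λ = -0.524628.
North component: ΔN = −sin φ cos λ·ΔX − sin φ sin λ·ΔY + cos φ·ΔZ = −(0.155186)(-0.524628)(335.2) − (0.155186)(0.851331)(-519.0) + (0.987885)(519.3) = 608.87 m.
1° of latitude spans πR/180 = 111195 m, so Δφ = 608.87 / 111195 × 3600 = 19.712″.

Δφ = 19.71″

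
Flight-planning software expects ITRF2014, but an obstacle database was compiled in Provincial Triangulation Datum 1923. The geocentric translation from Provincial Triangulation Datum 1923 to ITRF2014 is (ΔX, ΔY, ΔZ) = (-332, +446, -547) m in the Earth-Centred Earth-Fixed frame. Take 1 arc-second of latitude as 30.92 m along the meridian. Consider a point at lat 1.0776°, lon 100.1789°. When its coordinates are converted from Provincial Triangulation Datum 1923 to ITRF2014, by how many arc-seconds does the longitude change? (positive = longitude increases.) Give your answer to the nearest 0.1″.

Δλ = 8.0″

sin φ = 0.018807, cos φ = 0.999823, sin λ = 0.984261, cos λ = -0.176722.
East component: ΔE = −sin λ·ΔX + cos λ·ΔY = −(0.984261)(-332) + (-0.176722)(446) = 247.96 m.
1° of latitude spans 3600 × 30.92 = 111312 m; at latitude φ, 1° of longitude spans that × cos φ = 111292.3 m, so Δλ = 247.96 / 111292.3 × 3600 = 8.021″.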